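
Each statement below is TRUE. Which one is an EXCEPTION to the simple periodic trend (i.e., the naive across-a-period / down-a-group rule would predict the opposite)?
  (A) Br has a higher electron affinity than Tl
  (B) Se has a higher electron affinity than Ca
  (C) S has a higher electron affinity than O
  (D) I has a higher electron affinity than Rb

The general trend: electron affinity increases across a period and decreases down a group.
(A) Br (period 4, group 17) vs Tl (period 6, group 13): the stated order agrees with the simple trend.
(B) Se (period 4, group 16) vs Ca (period 4, group 2): the stated order agrees with the simple trend.
(C) S (period 3, group 16) vs O (period 2, group 16): the stated order contradicts the simple trend.
(D) I (period 5, group 17) vs Rb (period 5, group 1): the stated order agrees with the simple trend.
The exception is (C): the compact 2p subshell of O repels the added electron more than S's larger 3p does.

(C)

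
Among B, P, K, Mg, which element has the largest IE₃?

The third ionization energy removes an electron from the +2 ion. For each element: B²⁺ still has 1 valence electron; P²⁺ still has 3 valence electrons; K²⁺ is already 1 electron into the core; Mg²⁺ is the bare [Ne] core.
Pulling an electron out of a noble-gas core costs far more than removing a remaining valence electron, so K and Mg sit at the high end of IE_3.
Valence configurations: B²⁺ [He]2s¹, P²⁺ [Ne]3s²3p¹.
The numbers (kJ/mol): B 3660, P 2914, K 4420, Mg 7733.
Overall IE_3 order: P < B < K < Mg.

Mg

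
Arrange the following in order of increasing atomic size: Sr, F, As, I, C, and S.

C is in period 2, group 14; F is in period 2, group 17; S is in period 3, group 16; As is in period 4, group 15; Sr is in period 5, group 2; I is in period 5, group 17.
Across a period the added protons contract the valence shell; down a group each new principal shell makes the atom larger.
Here both period and group differ, so the two effects have to be weighed against each other.
C > F: both are in period 2; the period trend gives C the larger value.
S > C: the two effects oppose for this pair; the down-group effect wins (103 vs 75 pm).
As > S: both effects reinforce here, so As is clearly the larger of the two.
I > As: the two effects oppose for this pair; the down-group effect wins (133 vs 121 pm).
Sr > I: Sr lies to the left of I in period 5, so the across-period effect alone puts Sr larger.
Tabulated atomic radius (pm): C 75, F 64, S 103, As 121, Sr 185, I 133.
So from smallest to largest: F < C < S < As < I < Sr.

F < C < S < As < I < Sr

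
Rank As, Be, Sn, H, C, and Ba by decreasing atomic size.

Ba > Sn > As > Be > C > H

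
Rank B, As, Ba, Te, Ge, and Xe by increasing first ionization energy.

Ba, Ge, B, Te, As, Xe

B is in period 2, group 13; Ge is in period 4, group 14; As is in period 4, group 15; Te is in period 5, group 16; Xe is in period 5, group 18; Ba is in period 6, group 2.
First ionization energy rises across a period (greater Z_eff holds electrons more tightly) and falls down a group (valence electrons are farther from the nucleus).
Here both period and group differ, so the two effects have to be weighed against each other.
Ge > Ba: both effects reinforce here, so Ge is clearly the higher of the two.
B > Ge: period and group pull opposite ways; the down-group shift dominates (801 vs 762 kJ/mol).
Te > B: period and group pull opposite ways; the across-period shift dominates (869 vs 801 kJ/mol).
As > Te: the two effects oppose for this pair; the down-group effect wins (947 vs 869 kJ/mol).
Xe > As: period and group pull opposite ways; the across-period shift dominates (1170 vs 947 kJ/mol).
Approximate values (kJ/mol): B 801, Ge 762, As 947, Te 869, Xe 1170, Ba 503.
So from lowest to highest: Ba < Ge < B < Te < As < Xe.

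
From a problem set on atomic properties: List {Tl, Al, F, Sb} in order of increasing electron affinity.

Tl, Al, Sb, F

Atoms with high Z_eff and room in the valence shell (especially the halogens) have the most exothermic electron affinities.
These span different periods and groups, so the two trends combine.
Al > Tl: they share group 13; the group trend gives Al the larger value.
Sb > Al: period and group pull opposite ways; the across-period shift dominates (103 vs 42 kJ/mol).
F > Sb: both effects reinforce here, so F is clearly the higher of the two.
Tabulated electron affinity (kJ/mol): F 328, Al 42, Sb 103, Tl 19.
So from lowest to highest: Tl < Al < Sb < F.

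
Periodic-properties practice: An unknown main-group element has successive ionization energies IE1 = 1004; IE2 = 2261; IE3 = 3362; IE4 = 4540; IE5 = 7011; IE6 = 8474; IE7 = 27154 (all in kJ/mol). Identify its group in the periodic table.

Group 16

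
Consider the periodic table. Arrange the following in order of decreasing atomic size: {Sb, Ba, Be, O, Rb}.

Rb > Ba > Sb > Be > O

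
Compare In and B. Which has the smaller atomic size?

B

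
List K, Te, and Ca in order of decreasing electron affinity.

K is in period 4, group 1; Ca is in period 4, group 2; Te is in period 5, group 16.
Adding an electron releases more energy for atoms nearer the top right (short of the noble gases).
Here both period and group differ, so the two effects have to be weighed against each other.
K > Ca: this pair runs against the simple trend — see the exception note.
Te > K: the two effects oppose for this pair; the across-period effect wins (190 vs 48 kJ/mol).
Note the exception: K has a higher electron affinity than Ca, contrary to the simple trend — adding an electron to Ca (ns²) has to open a new, higher-energy np subshell, which is unfavourable.
For reference (kJ/mol): K 48, Ca 2, Te 190.
So from highest to lowest: Te > K > Ca.

Te > K > Ca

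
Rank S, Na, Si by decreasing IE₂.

Na, S, Si

IE_2 is the cost of taking one more electron from the +1 cation: S⁺ still has 5 valence electrons; Na⁺ is the bare [Ne] core; Si⁺ still has 3 valence electrons.
Core electrons are held far more tightly than valence electrons, so Na tops the IE_2 order.
Valence configurations: S⁺ [Ne]3s²3p³, Si⁺ [Ne]3s²3p¹.
Tabulated IE_2 (kJ/mol): S 2252, Na 4562, Si 1577.
Putting it together, IE_2: Si < S < Na.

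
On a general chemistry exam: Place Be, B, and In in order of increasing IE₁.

In < B < Be

Removing the outermost electron gets harder across a period and easier down a group.
These span different periods and groups, so the two trends combine.
B > In: they share group 13; the group trend gives B the larger value.
Be > B: this pair runs against the simple trend — see the exception note.
Note the exception: Be has a higher first ionization energy than B, contrary to the simple trend — removing B's lone 2p electron is easier than breaking Be's filled 2s².
Tabulated first ionization energy (kJ/mol): Be 900, B 801, In 558.
So from lowest to highest: In < B < Be.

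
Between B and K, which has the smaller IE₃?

B

Consider each +2 ion: B²⁺ still has 1 valence electron; K²⁺ is already 1 electron into the core.
Breaking into a closed-shell core is much more expensive than removing a leftover valence electron — K has the largest IE_3 here.
Approximate IE_3 values (kJ/mol): B 3660, K 4420.
Hence IE_3: B < K.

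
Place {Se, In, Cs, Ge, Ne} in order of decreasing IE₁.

Ne > Se > Ge > In > Cs

Ne is in period 2, group 18; Ge is in period 4, group 14; Se is in period 4, group 16; In is in period 5, group 13; Cs is in period 6, group 1.
First ionization energy rises across a period (greater Z_eff holds electrons more tightly) and falls down a group (valence electrons are farther from the nucleus).
These span different periods and groups, so the two trends combine.
In > Cs: relative to Cs, both the across-period and down-group shifts push In's first ionization energy up.
Ge > In: both effects reinforce here, so Ge is clearly the higher of the two.
Se > Ge: Se lies to the right of Ge in period 4, so the across-period effect alone puts Se higher.
Ne > Se: relative to Se, both the across-period and down-group shifts push Ne's first ionization energy up.
Tabulated first ionization energy (kJ/mol): Ne 2081, Ge 762, Se 941, In 558, Cs 376.
So from highest to lowest: Ne > Se > Ge > In > Cs.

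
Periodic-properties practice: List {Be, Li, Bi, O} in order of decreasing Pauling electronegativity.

Smaller atoms with higher effective nuclear charge are more electronegative.
These span different periods and groups, so the two trends combine.
Be > Li: both are in period 2; the period trend gives Be the larger value.
Bi > Be: period and group pull opposite ways; the across-period shift dominates (2.02 vs 1.57).
O > Bi: relative to Bi, both the across-period and down-group shifts push O's electronegativity up.
For reference (Pauling): Li 0.98, Be 1.57, O 3.44, Bi 2.02.
So from highest to lowest: O > Bi > Be > Li.

O > Bi > Be > Li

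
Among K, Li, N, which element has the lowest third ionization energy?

K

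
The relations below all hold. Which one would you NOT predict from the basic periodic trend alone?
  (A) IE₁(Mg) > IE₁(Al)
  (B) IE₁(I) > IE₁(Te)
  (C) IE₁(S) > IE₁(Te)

(A)

The general trend: first ionisation energy increases across a period and decreases down a group.
(A) Mg (period 3, group 2) vs Al (period 3, group 13): the stated order contradicts the simple trend.
(B) I (period 5, group 17) vs Te (period 5, group 16): the stated order agrees with the simple trend.
(C) S (period 3, group 16) vs Te (period 5, group 16): the stated order agrees with the simple trend.
The exception is (A): Al's single 3p electron is easier to remove than one from Mg's filled 3s².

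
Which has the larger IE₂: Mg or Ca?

Consider each +1 ion: Mg⁺ still has 1 valence electron; Ca⁺ still has 1 valence electron.
All are still removing valence electrons, so compare the +1 ions as you would atoms: IE_2 generally rises across a period (higher Z_eff) and falls down a group (larger shell), subject to the usual subshell exceptions.
Valence configurations: Mg⁺ [Ne]3s¹, Ca⁺ [Ar]4s¹.
The numbers (kJ/mol): Mg 1451, Ca 1145.
Overall IE_2 order: Ca < Mg.

Mg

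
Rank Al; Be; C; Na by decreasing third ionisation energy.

IE_3 is the cost of taking one more electron from the +2 cation: Al²⁺ still has 1 valence electron; Be²⁺ is the bare [He] core; C²⁺ still has 2 valence electrons; Na²⁺ is already 1 electron into the core.
Pulling an electron out of a noble-gas core costs far more than removing a remaining valence electron, so Na and Be sit at the high end of IE_3.
Valence configurations: Al²⁺ [Ne]3s¹, C²⁺ [He]2s².
Tabulated IE_3 (kJ/mol): Al 2745, Be 14849, C 4620, Na 6910.
Putting it together, IE_3: Al < C < Na < Be.

Be > Na > C > Al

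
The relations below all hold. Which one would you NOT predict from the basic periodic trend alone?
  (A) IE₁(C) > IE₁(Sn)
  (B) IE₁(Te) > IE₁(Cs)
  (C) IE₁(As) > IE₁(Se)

(C)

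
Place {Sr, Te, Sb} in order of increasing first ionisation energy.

Sr < Sb < Te

First ionization energy rises across a period (greater Z_eff holds electrons more tightly) and falls down a group (valence electrons are farther from the nucleus).
All lie in period 5, so first ionization energy increases left to right.
So from lowest to highest: Sr < Sb < Te.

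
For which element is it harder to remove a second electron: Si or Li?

After 1 electron has been removed, what remains? Si⁺ still has 3 valence electrons; Li⁺ is the bare [He] core.
Breaking into a closed-shell core is much more expensive than removing a leftover valence electron — Li has the largest IE_2 here.
Approximate IE_2 values (kJ/mol): Si 1577, Li 7298.
Overall IE_2 order: Si < Li.

Li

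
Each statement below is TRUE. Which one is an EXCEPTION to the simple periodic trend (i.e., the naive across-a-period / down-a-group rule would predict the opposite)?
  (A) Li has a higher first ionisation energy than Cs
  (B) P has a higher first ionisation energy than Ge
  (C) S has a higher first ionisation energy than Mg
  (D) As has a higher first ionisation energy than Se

The general trend: first ionisation energy increases across a period and decreases down a group.
(A) Li (period 2, group 1) vs Cs (period 6, group 1): the stated order agrees with the simple trend.
(B) P (period 3, group 15) vs Ge (period 4, group 14): the stated order agrees with the simple trend.
(C) S (period 3, group 16) vs Mg (period 3, group 2): the stated order agrees with the simple trend.
(D) As (period 4, group 15) vs Se (period 4, group 16): the stated order contradicts the simple trend.
The exception is (D): Se (4p⁴) ionizes more easily than half-filled As (4p³).

(D)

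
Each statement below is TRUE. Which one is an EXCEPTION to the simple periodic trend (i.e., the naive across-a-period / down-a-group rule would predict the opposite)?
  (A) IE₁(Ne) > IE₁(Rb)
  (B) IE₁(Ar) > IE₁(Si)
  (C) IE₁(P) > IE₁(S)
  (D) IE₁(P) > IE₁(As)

The general trend: first ionization energy increases across a period and decreases down a group.
(A) Ne (period 2, group 18) vs Rb (period 5, group 1): the stated order agrees with the simple trend.
(B) Ar (period 3, group 18) vs Si (period 3, group 14): the stated order agrees with the simple trend.
(C) P (period 3, group 15) vs S (period 3, group 16): the stated order contradicts the simple trend.
(D) P (period 3, group 15) vs As (period 4, group 15): the stated order agrees with the simple trend.
The exception is (C): S (3p⁴) ionizes more easily than half-filled P (3p³) because the paired 3p electron in S is pushed out by e⁻–e⁻ repulsion.

(C)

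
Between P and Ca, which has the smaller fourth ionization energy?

After 3 electrons have been removed, what remains? P³⁺ still has 2 valence electrons; Ca³⁺ is already 1 electron into the core.
Breaking into a closed-shell core is much more expensive than removing a leftover valence electron — Ca has the largest IE_4 here.
Approximate IE_4 values (kJ/mol): P 4964, Ca 6491.
Putting it together, IE_4: P < Ca.

P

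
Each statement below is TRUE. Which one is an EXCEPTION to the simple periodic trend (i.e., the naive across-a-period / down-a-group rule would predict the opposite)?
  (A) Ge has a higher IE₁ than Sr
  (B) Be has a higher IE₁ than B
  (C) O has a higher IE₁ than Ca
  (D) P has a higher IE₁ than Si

(B)

The general trend: IE₁ increases across a period and decreases down a group.
(A) Ge (period 4, group 14) vs Sr (period 5, group 2): the stated order agrees with the simple trend.
(B) Be (period 2, group 2) vs B (period 2, group 13): the stated order contradicts the simple trend.
(C) O (period 2, group 16) vs Ca (period 4, group 2): the stated order agrees with the simple trend.
(D) P (period 3, group 15) vs Si (period 3, group 14): the stated order agrees with the simple trend.
The exception is (B): removing B's lone 2p electron is easier than breaking Be's filled 2s².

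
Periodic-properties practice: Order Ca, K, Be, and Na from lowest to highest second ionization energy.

Ca, Be, K, Na

Consider each +1 ion: Ca⁺ still has 1 valence electron; K⁺ is the bare [Ar] core; Be⁺ still has 1 valence electron; Na⁺ is the bare [Ne] core.
Breaking into a closed-shell core is much more expensive than removing a leftover valence electron — K and Na have the largest IE_2 here.
Valence configurations: Ca⁺ [Ar]4s¹, Be⁺ [He]2s¹.
The numbers (kJ/mol): Ca 1145, K 3052, Be 1757, Na 4562.
Putting it together, IE_2: Ca < Be < K < Na.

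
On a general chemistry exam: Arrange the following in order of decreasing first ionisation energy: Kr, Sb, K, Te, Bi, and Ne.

Ne, Kr, Te, Sb, Bi, K

Ne is in period 2, group 18; K is in period 4, group 1; Kr is in period 4, group 18; Sb is in period 5, group 15; Te is in period 5, group 16; Bi is in period 6, group 15.
IE₁ increases left→right with effective nuclear charge and decreases top→bottom as the valence shell moves farther out.
Neither a single period nor a single group — weigh both effects.
Bi > K: period and group pull opposite ways; the across-period shift dominates (703 vs 419 kJ/mol).
Sb > Bi: Sb sits above Bi in group 15, so the down-group effect alone puts Sb higher.
Te > Sb: both are in period 5; the period trend gives Te the larger value.
Kr > Te: both effects reinforce here, so Kr is clearly the higher of the two.
Ne > Kr: they share group 18; the group trend gives Ne the larger value.
Tabulated first ionization energy (kJ/mol): Ne 2081, K 419, Kr 1351, Sb 831, Te 869, Bi 703.
So from highest to lowest: Ne > Kr > Te > Sb > Bi > K.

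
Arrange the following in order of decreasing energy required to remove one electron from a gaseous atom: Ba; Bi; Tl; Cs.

Bi, Tl, Ba, Cs

Cs is in period 6, group 1; Ba is in period 6, group 2; Tl is in period 6, group 13; Bi is in period 6, group 15.
Across a period the outer electron is held more tightly (higher IE₁); down a group it sits in a higher shell, more shielded, and comes off more easily.
All lie in period 6, so first ionization energy increases left to right.
So from highest to lowest: Bi > Tl > Ba > Cs.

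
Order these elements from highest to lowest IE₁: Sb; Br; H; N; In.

H is in period 1, group 1; N is in period 2, group 15; Br is in period 4, group 17; In is in period 5, group 13; Sb is in period 5, group 15.
Across a period the outer electron is held more tightly (higher IE₁); down a group it sits in a higher shell, more shielded, and comes off more easily.
Here both period and group differ, so the two effects have to be weighed against each other.
Sb > In: both are in period 5; the period trend gives Sb the larger value.
Br > Sb: relative to Sb, both the across-period and down-group shifts push Br's first ionization energy up.
H > Br: period and group pull opposite ways; the down-group shift dominates (1312 vs 1140 kJ/mol).
N > H: period and group pull opposite ways; the across-period shift dominates (1402 vs 1312 kJ/mol).
Tabulated first ionization energy (kJ/mol): H 1312, N 1402, Br 1140, In 558, Sb 831.
So from highest to lowest: N > H > Br > Sb > In.

N, H, Br, Sb, In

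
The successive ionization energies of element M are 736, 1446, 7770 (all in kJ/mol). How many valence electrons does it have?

Look for the largest jump between consecutive ionization energies: IE3/IE2 ≈ 5.4, far larger than any earlier ratio.
That jump marks the point where a core electron is being removed. So the atom has 2 valence electrons.

2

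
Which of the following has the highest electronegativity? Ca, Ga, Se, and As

Se

Ca is in period 4, group 2; Ga is in period 4, group 13; As is in period 4, group 15; Se is in period 4, group 16.
Electronegativity increases across a period and decreases down a group, tracking effective nuclear charge and atomic size.
All lie in period 4, so electronegativity increases left to right.
The highest electronegativity among these belongs to Se.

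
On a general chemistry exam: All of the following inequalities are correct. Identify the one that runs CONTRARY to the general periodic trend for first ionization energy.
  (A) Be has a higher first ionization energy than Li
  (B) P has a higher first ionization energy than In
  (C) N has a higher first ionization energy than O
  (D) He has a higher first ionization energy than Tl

(C)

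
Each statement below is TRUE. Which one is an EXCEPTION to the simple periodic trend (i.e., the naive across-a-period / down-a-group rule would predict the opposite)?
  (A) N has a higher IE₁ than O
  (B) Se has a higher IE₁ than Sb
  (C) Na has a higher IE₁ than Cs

The general trend: IE₁ increases across a period and decreases down a group.
(A) N (period 2, group 15) vs O (period 2, group 16): the stated order contradicts the simple trend.
(B) Se (period 4, group 16) vs Sb (period 5, group 15): the stated order agrees with the simple trend.
(C) Na (period 3, group 1) vs Cs (period 6, group 1): the stated order agrees with the simple trend.
The exception is (A): pairing an electron in O's 2p⁴ costs repulsion energy, so O ionizes more easily than half-filled N (2p³).

(A)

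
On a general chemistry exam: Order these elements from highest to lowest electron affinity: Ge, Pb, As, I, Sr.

I > Ge > As > Pb > Sr

Ge is in period 4, group 14; As is in period 4, group 15; Sr is in period 5, group 2; I is in period 5, group 17; Pb is in period 6, group 14.
Electron affinity generally becomes more exothermic across a period toward the halogens and less exothermic down a group.
These span different periods and groups, so the two trends combine.
Pb > Sr: period and group pull opposite ways; the across-period shift dominates (35 vs 5 kJ/mol).
As > Pb: relative to Pb, both the across-period and down-group shifts push As's electron affinity up.
Ge > As: this pair runs against the simple trend — see the exception note.
I > Ge: the two effects oppose for this pair; the across-period effect wins (295 vs 119 kJ/mol).
Note the exception: Ge has a higher electron affinity than As, contrary to the simple trend — adding an electron to As's half-filled 4p³ is unfavourable, so Ge (4p²) has the more exothermic EA.
Tabulated electron affinity (kJ/mol): Ge 119, As 78, Sr 5, I 295, Pb 35.
So from highest to lowest: I > Ge > As > Pb > Sr.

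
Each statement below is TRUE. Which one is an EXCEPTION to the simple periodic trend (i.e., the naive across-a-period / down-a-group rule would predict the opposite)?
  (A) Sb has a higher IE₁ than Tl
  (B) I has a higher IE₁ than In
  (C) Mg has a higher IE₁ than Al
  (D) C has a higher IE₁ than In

The general trend: IE₁ increases across a period and decreases down a group.
(A) Sb (period 5, group 15) vs Tl (period 6, group 13): the stated order agrees with the simple trend.
(B) I (period 5, group 17) vs In (period 5, group 13): the stated order agrees with the simple trend.
(C) Mg (period 3, group 2) vs Al (period 3, group 13): the stated order contradicts the simple trend.
(D) C (period 2, group 14) vs In (period 5, group 13): the stated order agrees with the simple trend.
The exception is (C): Al's single 3p electron is easier to remove than one from Mg's filled 3s².

(C)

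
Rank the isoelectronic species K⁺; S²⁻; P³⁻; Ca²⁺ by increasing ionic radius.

Ca²⁺ < K⁺ < S²⁻ < P³⁻

All of these have 18 electrons, so size is governed by nuclear charge alone: the more protons, the stronger the pull on the same electron cloud, and the smaller the ion.
Nuclear charges: Ca²⁺ (Z=20), K⁺ (Z=19), S²⁻ (Z=16), P³⁻ (Z=15).
Smallest to largest: Ca²⁺ < K⁺ < S²⁻ < P³⁻.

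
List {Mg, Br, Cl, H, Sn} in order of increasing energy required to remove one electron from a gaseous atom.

H is in period 1, group 1; Mg is in period 3, group 2; Cl is in period 3, group 17; Br is in period 4, group 17; Sn is in period 5, group 14.
IE₁ increases left→right with effective nuclear charge and decreases top→bottom as the valence shell moves farther out.
Neither a single period nor a single group — weigh both effects.
Mg > Sn: period and group pull opposite ways; the down-group shift dominates (738 vs 709 kJ/mol).
Br > Mg: the two effects oppose for this pair; the across-period effect wins (1140 vs 738 kJ/mol).
Cl > Br: Cl sits above Br in group 17, so the down-group effect alone puts Cl higher.
H > Cl: the two effects oppose for this pair; the down-group effect wins (1312 vs 1251 kJ/mol).
For reference (kJ/mol): H 1312, Mg 738, Cl 1251, Br 1140, Sn 709.
So from lowest to highest: Sn < Mg < Br < Cl < H.

Sn, Mg, Br, Cl, H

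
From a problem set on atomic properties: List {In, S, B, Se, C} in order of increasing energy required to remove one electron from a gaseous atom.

In, B, Se, S, C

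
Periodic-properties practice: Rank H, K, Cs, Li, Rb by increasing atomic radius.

H is in period 1, group 1; Li is in period 2, group 1; K is in period 4, group 1; Rb is in period 5, group 1; Cs is in period 6, group 1.
Across a period the added protons contract the valence shell; down a group each new principal shell makes the atom larger.
All are in group 1, so atomic radius increases down the group.
So from smallest to largest: H < Li < K < Rb < Cs.

H < Li < K < Rb < Cs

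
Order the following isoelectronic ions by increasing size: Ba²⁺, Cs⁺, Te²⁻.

All of these have 54 electrons, so size is governed by nuclear charge alone: the more protons, the stronger the pull on the same electron cloud, and the smaller the ion.
Nuclear charges: Ba²⁺ (Z=56), Cs⁺ (Z=55), Te²⁻ (Z=52).
Smallest to largest: Ba²⁺ < Cs⁺ < Te²⁻.

Ba²⁺ < Cs⁺ < Te²⁻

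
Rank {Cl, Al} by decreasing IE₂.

Cl > Al

After 1 electron has been removed, what remains? Cl⁺ still has 6 valence electrons; Al⁺ still has 2 valence electrons.
All are still removing valence electrons, so compare the +1 ions as you would atoms: IE_2 generally rises across a period (higher Z_eff) and falls down a group (larger shell), subject to the usual subshell exceptions.
Valence configurations: Cl⁺ [Ne]3s²3p⁴, Al⁺ [Ne]3s².
Approximate IE_2 values (kJ/mol): Cl 2298, Al 1817.
Putting it together, IE_2: Al < Cl.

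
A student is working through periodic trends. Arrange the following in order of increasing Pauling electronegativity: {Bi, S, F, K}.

K < Bi < S < F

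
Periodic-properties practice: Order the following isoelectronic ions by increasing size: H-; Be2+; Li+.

Be2+, Li+, H-

All of these have 2 electrons, so size is governed by nuclear charge alone: the more protons, the stronger the pull on the same electron cloud, and the smaller the ion.
Nuclear charges: Be2+ (Z=4), Li+ (Z=3), H- (Z=1).
Smallest to largest: Be2+ < Li+ < H-.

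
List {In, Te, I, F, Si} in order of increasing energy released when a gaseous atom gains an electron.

In < Si < Te < I < F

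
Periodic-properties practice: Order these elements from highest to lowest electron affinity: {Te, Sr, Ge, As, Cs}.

Ge is in period 4, group 14; As is in period 4, group 15; Sr is in period 5, group 2; Te is in period 5, group 16; Cs is in period 6, group 1.
EA tends to increase across a period and decrease down a group, though the pattern is less regular than for IE or radius.
Here both period and group differ, so the two effects have to be weighed against each other.
Cs > Sr: this pair runs against the simple trend — see the exception note.
As > Cs: relative to Cs, both the across-period and down-group shifts push As's electron affinity up.
Ge > As: this pair runs against the simple trend — see the exception note.
Te > Ge: period and group pull opposite ways; the across-period shift dominates (190 vs 119 kJ/mol).
Note the exception: Cs has a higher electron affinity than Sr, contrary to the simple trend — adding an electron to Sr (ns²) has to open a new, higher-energy np subshell, which is unfavourable.
Note the exception: Ge has a higher electron affinity than As, contrary to the simple trend — adding an electron to As's half-filled 4p³ is unfavourable, so Ge (4p²) has the more exothermic EA.
For reference (kJ/mol): Ge 119, As 78, Sr 5, Te 190, Cs 46.
So from highest to lowest: Te > Ge > As > Cs > Sr.

Te, Ge, As, Cs, Sr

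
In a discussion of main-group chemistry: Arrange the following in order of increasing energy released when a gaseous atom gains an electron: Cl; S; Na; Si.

Na < Si < S < Cl

Na is in period 3, group 1; Si is in period 3, group 14; S is in period 3, group 16; Cl is in period 3, group 17.
EA tends to increase across a period and decrease down a group, though the pattern is less regular than for IE or radius.
All lie in period 3, so electron affinity increases left to right.
So from lowest to highest: Na < Si < S < Cl.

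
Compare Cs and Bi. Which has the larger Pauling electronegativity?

Bi

Smaller atoms with higher effective nuclear charge are more electronegative.
All lie in period 6, so electronegativity increases left to right.
So Bi has the larger Pauling electronegativity (Bi > Cs).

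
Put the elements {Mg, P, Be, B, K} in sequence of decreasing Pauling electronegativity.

P > B > Be > Mg > K

Be is in period 2, group 2; B is in period 2, group 13; Mg is in period 3, group 2; P is in period 3, group 15; K is in period 4, group 1.
Atoms toward the upper right of the periodic table pull bonding electrons most strongly.
These span different periods and groups, so the two trends combine.
Mg > K: relative to K, both the across-period and down-group shifts push Mg's electronegativity up.
Be > Mg: they share group 2; the group trend gives Be the larger value.
B > Be: both are in period 2; the period trend gives B the larger value.
P > B: the two effects oppose for this pair; the across-period effect wins (2.19 vs 2.04).
For reference (Pauling): Be 1.57, B 2.04, Mg 1.31, P 2.19, K 0.82.
So from highest to lowest: P > B > Be > Mg > K.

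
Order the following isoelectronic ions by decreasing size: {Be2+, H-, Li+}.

All of these have 2 electrons, so size is governed by nuclear charge alone: the more protons, the stronger the pull on the same electron cloud, and the smaller the ion.
Nuclear charges: Be2+ (Z=4), Li+ (Z=3), H- (Z=1).
Largest to smallest: H- > Li+ > Be2+.

H-, Li+, Be2+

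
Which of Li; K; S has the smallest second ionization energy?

The second ionization energy removes an electron from the +1 ion. For each element: Li⁺ is the bare [He] core; K⁺ is the bare [Ar] core; S⁺ still has 5 valence electrons.
Core electrons are held far more tightly than valence electrons, so K and Li top the IE_2 order.
The numbers (kJ/mol): Li 7298, K 3052, S 2252.
So the second ionization energies run S < K < Li.

S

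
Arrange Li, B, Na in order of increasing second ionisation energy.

B < Na < Li

Consider each +1 ion: Li⁺ is the bare [He] core; B⁺ still has 2 valence electrons; Na⁺ is the bare [Ne] core.
Core electrons are held far more tightly than valence electrons, so Na and Li top the IE_2 order.
The numbers (kJ/mol): Li 7298, B 2427, Na 4562.
Putting it together, IE_2: B < Na < Li.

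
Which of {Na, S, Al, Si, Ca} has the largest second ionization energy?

Na

IE_2 is the cost of taking one more electron from the +1 cation: Na⁺ is the bare [Ne] core; S⁺ still has 5 valence electrons; Al⁺ still has 2 valence electrons; Si⁺ still has 3 valence electrons; Ca⁺ still has 1 valence electron.
Pulling an electron out of a noble-gas core costs far more than removing a remaining valence electron, so Na sits at the high end of IE_2.
Valence configurations: S⁺ [Ne]3s²3p³, Al⁺ [Ne]3s², Si⁺ [Ne]3s²3p¹, Ca⁺ [Ar]4s¹.
Si⁺ loses a lone 3p electron whereas Al⁺ must break into a filled 3s² pair, so IE_2(Al) > IE_2(Si) even though Si has the higher nuclear charge.
The numbers (kJ/mol): Na 4562, S 2252, Al 1817, Si 1577, Ca 1145.
Putting it together, IE_2: Ca < Si < Al < S < Na.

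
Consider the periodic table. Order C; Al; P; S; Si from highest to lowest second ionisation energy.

Consider each +1 ion: C⁺ still has 3 valence electrons; Al⁺ still has 2 valence electrons; P⁺ still has 4 valence electrons; S⁺ still has 5 valence electrons; Si⁺ still has 3 valence electrons.
All are still removing valence electrons, so compare the +1 ions as you would atoms: IE_2 generally rises across a period (higher Z_eff) and falls down a group (larger shell), subject to the usual subshell exceptions.
Valence configurations: C⁺ [He]2s²2p¹, Al⁺ [Ne]3s², P⁺ [Ne]3s²3p², S⁺ [Ne]3s²3p³, Si⁺ [Ne]3s²3p¹.
Si⁺ loses a lone 3p electron whereas Al⁺ must break into a filled 3s² pair, so IE_2(Al) > IE_2(Si) even though Si has the higher nuclear charge.
Approximate IE_2 values (kJ/mol): C 2353, Al 1817, P 1907, S 2252, Si 1577.
So the second ionization energies run Si < Al < P < S < C.

C > S > P > Al > Si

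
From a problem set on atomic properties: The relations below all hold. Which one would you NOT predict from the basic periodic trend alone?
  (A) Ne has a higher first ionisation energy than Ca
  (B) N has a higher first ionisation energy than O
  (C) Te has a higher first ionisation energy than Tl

(B)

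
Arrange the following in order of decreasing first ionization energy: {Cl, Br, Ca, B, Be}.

Cl > Br > Be > B > Ca

First ionization energy rises across a period (greater Z_eff holds electrons more tightly) and falls down a group (valence electrons are farther from the nucleus).
Neither a single period nor a single group — weigh both effects.
B > Ca: relative to Ca, both the across-period and down-group shifts push B's first ionization energy up.
Be > B: this pair runs against the simple trend — see the exception note.
Br > Be: the two effects oppose for this pair; the across-period effect wins (1140 vs 900 kJ/mol).
Cl > Br: Cl sits above Br in group 17, so the down-group effect alone puts Cl higher.
Note the exception: Be has a higher first ionization energy than B, contrary to the simple trend — removing B's lone 2p electron is easier than breaking Be's filled 2s².
For reference (kJ/mol): Be 900, B 801, Cl 1251, Ca 590, Br 1140.
So from highest to lowest: Cl > Br > Be > B > Ca.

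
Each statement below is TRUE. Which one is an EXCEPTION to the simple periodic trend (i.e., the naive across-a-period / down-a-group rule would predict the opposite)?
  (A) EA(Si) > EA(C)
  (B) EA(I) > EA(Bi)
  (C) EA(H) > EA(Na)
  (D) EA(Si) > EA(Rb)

The general trend: electron affinity increases across a period and decreases down a group.
(A) Si (period 3, group 14) vs C (period 2, group 14): the stated order contradicts the simple trend.
(B) I (period 5, group 17) vs Bi (period 6, group 15): the stated order agrees with the simple trend.
(C) H (period 1, group 1) vs Na (period 3, group 1): the stated order agrees with the simple trend.
(D) Si (period 3, group 14) vs Rb (period 5, group 1): the stated order agrees with the simple trend.
The exception is (A): Si's larger, more diffuse 3p orbitals accept an added electron slightly more readily than C's compact 2p.

(A)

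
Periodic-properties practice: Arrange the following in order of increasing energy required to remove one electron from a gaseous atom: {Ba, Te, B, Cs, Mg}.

Across a period the outer electron is held more tightly (higher IE₁); down a group it sits in a higher shell, more shielded, and comes off more easily.
Here both period and group differ, so the two effects have to be weighed against each other.
Ba > Cs: both are in period 6; the period trend gives Ba the larger value.
Mg > Ba: Mg sits above Ba in group 2, so the down-group effect alone puts Mg higher.
B > Mg: both effects reinforce here, so B is clearly the higher of the two.
Te > B: period and group pull opposite ways; the across-period shift dominates (869 vs 801 kJ/mol).
Tabulated first ionization energy (kJ/mol): B 801, Mg 738, Te 869, Cs 376, Ba 503.
So from lowest to highest: Cs < Ba < Mg < B < Te.

Cs, Ba, Mg, B, Te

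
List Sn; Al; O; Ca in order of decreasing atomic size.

O is in period 2, group 16; Al is in period 3, group 13; Ca is in period 4, group 2; Sn is in period 5, group 14.
Moving right in a period, electrons are added to the same shell under a stronger nuclear pull, so atoms get smaller; moving down, a new shell is opened and atoms get larger.
These span different periods and groups, so the two trends combine.
Al > O: both effects reinforce here, so Al is clearly the larger of the two.
Sn > Al: period and group pull opposite ways; the down-group shift dominates (140 vs 126 pm).
Ca > Sn: period and group pull opposite ways; the across-period shift dominates (171 vs 140 pm).
Approximate values (pm): O 63, Al 126, Ca 171, Sn 140.
So from largest to smallest: Ca > Sn > Al > O.

Ca > Sn > Al > O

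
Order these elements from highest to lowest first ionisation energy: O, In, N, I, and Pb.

N > O > I > Pb > In

N is in period 2, group 15; O is in period 2, group 16; In is in period 5, group 13; I is in period 5, group 17; Pb is in period 6, group 14.
IE₁ increases left→right with effective nuclear charge and decreases top→bottom as the valence shell moves farther out.
Neither a single period nor a single group — weigh both effects.
Pb > In: the two effects oppose for this pair; the across-period effect wins (716 vs 558 kJ/mol).
I > Pb: relative to Pb, both the across-period and down-group shifts push I's first ionization energy up.
O > I: the two effects oppose for this pair; the down-group effect wins (1314 vs 1008 kJ/mol).
N > O: this pair runs against the simple trend — see the exception note.
Note the exception: N has a higher first ionization energy than O, contrary to the simple trend — pairing an electron in O's 2p⁴ costs repulsion energy, so O ionizes more easily than half-filled N (2p³).
Tabulated first ionization energy (kJ/mol): N 1402, O 1314, In 558, I 1008, Pb 716.
So from highest to lowest: N > O > I > Pb > In.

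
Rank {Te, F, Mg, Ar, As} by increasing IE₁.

Mg, Te, As, Ar, F

Across a period the outer electron is held more tightly (higher IE₁); down a group it sits in a higher shell, more shielded, and comes off more easily.
Here both period and group differ, so the two effects have to be weighed against each other.
Te > Mg: period and group pull opposite ways; the across-period shift dominates (869 vs 738 kJ/mol).
As > Te: period and group pull opposite ways; the down-group shift dominates (947 vs 869 kJ/mol).
Ar > As: relative to As, both the across-period and down-group shifts push Ar's first ionization energy up.
F > Ar: period and group pull opposite ways; the down-group shift dominates (1681 vs 1521 kJ/mol).
For reference (kJ/mol): F 1681, Mg 738, Ar 1521, As 947, Te 869.
So from lowest to highest: Mg < Te < As < Ar < F.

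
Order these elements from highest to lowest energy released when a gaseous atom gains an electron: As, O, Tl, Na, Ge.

O is in period 2, group 16; Na is in period 3, group 1; Ge is in period 4, group 14; As is in period 4, group 15; Tl is in period 6, group 13.
Electron affinity generally becomes more exothermic across a period toward the halogens and less exothermic down a group.
Neither a single period nor a single group — weigh both effects.
Na > Tl: the two effects oppose for this pair; the down-group effect wins (53 vs 19 kJ/mol).
As > Na: period and group pull opposite ways; the across-period shift dominates (78 vs 53 kJ/mol).
Ge > As: this pair runs against the simple trend — see the exception note.
O > Ge: relative to Ge, both the across-period and down-group shifts push O's electron affinity up.
Note the exception: Ge has a higher electron affinity than As, contrary to the simple trend — adding an electron to As's half-filled 4p³ is unfavourable, so Ge (4p²) has the more exothermic EA.
For reference (kJ/mol): O 141, Na 53, Ge 119, As 78, Tl 19.
So from highest to lowest: O > Ge > As > Na > Tl.

O > Ge > As > Na > Tl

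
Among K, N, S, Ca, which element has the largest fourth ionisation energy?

N

Consider each +3 ion: K³⁺ is already 2 electrons into the core; N³⁺ still has 2 valence electrons; S³⁺ still has 3 valence electrons; Ca³⁺ is already 1 electron into the core.
Usually core removal costs more than valence removal, but here the competition is close: a tightly held n=2 valence electron can cost more to remove than an n=3 core electron, so the actual values have to decide it.
Valence configurations: N³⁺ [He]2s², S³⁺ [Ne]3s²3p¹.
Approximate IE_4 values (kJ/mol): K 5877, N 7475, S 4556, Ca 6491.
Hence IE_4: S < K < Ca < N.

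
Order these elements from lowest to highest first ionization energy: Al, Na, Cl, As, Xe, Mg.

Na, Al, Mg, As, Xe, Cl

IE₁ increases left→right with effective nuclear charge and decreases top→bottom as the valence shell moves farther out.
These span different periods and groups, so the two trends combine.
Al > Na: Al lies to the right of Na in period 3, so the across-period effect alone puts Al higher.
Mg > Al: this pair runs against the simple trend — see the exception note.
As > Mg: period and group pull opposite ways; the across-period shift dominates (947 vs 738 kJ/mol).
Xe > As: the two effects oppose for this pair; the across-period effect wins (1170 vs 947 kJ/mol).
Cl > Xe: the two effects oppose for this pair; the down-group effect wins (1251 vs 1170 kJ/mol).
Note the exception: Mg has a higher first ionization energy than Al, contrary to the simple trend — Al's single 3p electron is easier to remove than one from Mg's filled 3s².
For reference (kJ/mol): Na 496, Mg 738, Al 578, Cl 1251, As 947, Xe 1170.
So from lowest to highest: Na < Al < Mg < As < Xe < Cl.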